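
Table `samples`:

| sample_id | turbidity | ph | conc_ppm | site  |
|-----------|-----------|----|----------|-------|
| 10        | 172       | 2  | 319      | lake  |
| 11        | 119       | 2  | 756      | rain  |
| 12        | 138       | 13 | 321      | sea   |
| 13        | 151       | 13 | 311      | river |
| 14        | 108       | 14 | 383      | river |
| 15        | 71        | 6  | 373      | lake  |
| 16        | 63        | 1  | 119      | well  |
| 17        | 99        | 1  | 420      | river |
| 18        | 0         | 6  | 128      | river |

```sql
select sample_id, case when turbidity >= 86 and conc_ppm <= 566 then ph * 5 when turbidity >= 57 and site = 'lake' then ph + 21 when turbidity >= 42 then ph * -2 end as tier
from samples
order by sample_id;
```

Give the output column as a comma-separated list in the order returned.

sample_id=10: turbidity >= 86 and conc_ppm <= 566 → 10
sample_id=11: turbidity >= 42 → -4
sample_id=12: turbidity >= 86 and conc_ppm <= 566 → 65
sample_id=13: turbidity >= 86 and conc_ppm <= 566 → 65
sample_id=14: turbidity >= 86 and conc_ppm <= 566 → 70
sample_id=15: turbidity >= 57 and site = 'lake' → 27
sample_id=16: turbidity >= 42 → -2
sample_id=17: turbidity >= 86 and conc_ppm <= 566 → 5
sample_id=18: (no match → NULL) → NULL

10, -4, 65, 65, 70, 27, -2, 5, NULL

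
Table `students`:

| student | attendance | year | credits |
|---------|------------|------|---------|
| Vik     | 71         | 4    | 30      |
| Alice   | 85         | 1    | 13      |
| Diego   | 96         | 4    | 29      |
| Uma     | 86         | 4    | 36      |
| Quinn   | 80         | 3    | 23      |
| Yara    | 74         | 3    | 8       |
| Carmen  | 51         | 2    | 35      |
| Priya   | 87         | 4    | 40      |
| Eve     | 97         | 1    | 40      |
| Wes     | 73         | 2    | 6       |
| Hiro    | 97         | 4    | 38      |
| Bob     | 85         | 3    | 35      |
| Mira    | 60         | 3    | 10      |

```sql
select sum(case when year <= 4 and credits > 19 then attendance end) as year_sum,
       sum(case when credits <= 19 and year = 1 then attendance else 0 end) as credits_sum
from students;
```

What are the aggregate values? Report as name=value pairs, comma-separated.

[year_sum: year <= 4 and credits > 19]
student=Vik: ✓ → 71
student=Alice: ✗
student=Diego: ✓ → 96
student=Uma: ✓ → 86
student=Quinn: ✓ → 80
student=Yara: ✗
student=Carmen: ✓ → 51
student=Priya: ✓ → 87
student=Eve: ✓ → 97
student=Wes: ✗
student=Hiro: ✓ → 97
student=Bob: ✓ → 85
student=Mira: ✗
year_sum = 71 + 96 + 86 + 80 + 51 + 87 + 97 + 97 + 85 = 750
—
[credits_sum: credits <= 19 and year = 1]
student=Vik: ✗
student=Alice: ✓ → 85
student=Diego: ✗
student=Uma: ✗
student=Quinn: ✗
student=Yara: ✗
student=Carmen: ✗
student=Priya: ✗
student=Eve: ✗
student=Wes: ✗
student=Hiro: ✗
student=Bob: ✗
student=Mira: ✗
credits_sum = 85

year_sum=750, credits_sum=85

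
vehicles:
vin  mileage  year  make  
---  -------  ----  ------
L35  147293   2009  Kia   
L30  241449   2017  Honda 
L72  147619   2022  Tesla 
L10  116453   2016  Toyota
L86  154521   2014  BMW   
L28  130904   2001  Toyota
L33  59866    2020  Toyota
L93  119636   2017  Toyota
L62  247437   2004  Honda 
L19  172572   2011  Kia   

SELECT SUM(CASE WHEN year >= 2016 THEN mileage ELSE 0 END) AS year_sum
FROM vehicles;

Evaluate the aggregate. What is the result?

vin=L35: ✗
vin=L30: ✓ → 241449
vin=L72: ✓ → 147619
vin=L10: ✓ → 116453
vin=L86: ✗
vin=L28: ✗
vin=L33: ✓ → 59866
vin=L93: ✓ → 119636
vin=L62: ✗
vin=L19: ✗
year_sum = 241449 + 147619 + 116453 + 59866 + 119636 = 685023

685023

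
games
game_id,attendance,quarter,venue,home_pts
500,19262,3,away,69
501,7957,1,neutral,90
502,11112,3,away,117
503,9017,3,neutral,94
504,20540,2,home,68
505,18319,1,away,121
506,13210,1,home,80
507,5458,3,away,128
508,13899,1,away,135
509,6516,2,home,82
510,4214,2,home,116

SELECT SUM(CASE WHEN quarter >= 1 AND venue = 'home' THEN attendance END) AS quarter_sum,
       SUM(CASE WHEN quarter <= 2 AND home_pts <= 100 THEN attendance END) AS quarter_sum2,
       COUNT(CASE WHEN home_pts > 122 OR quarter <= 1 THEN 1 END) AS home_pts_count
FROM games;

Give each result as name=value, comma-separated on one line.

[quarter_sum: quarter >= 1 AND venue = 'home']
game_id=500: ✗
game_id=501: ✗
game_id=502: ✗
game_id=503: ✗
game_id=504: ✓ → 20540
game_id=505: ✗
game_id=506: ✓ → 13210
game_id=507: ✗
game_id=508: ✗
game_id=509: ✓ → 6516
game_id=510: ✓ → 4214
quarter_sum = 20540 + 13210 + 6516 + 4214 = 44480
—
[quarter_sum2: quarter <= 2 AND home_pts <= 100]
game_id=500: ✗
game_id=501: ✓ → 7957
game_id=502: ✗
game_id=503: ✗
game_id=504: ✓ → 20540
game_id=505: ✗
game_id=506: ✓ → 13210
game_id=507: ✗
game_id=508: ✗
game_id=509: ✓ → 6516
game_id=510: ✗
quarter_sum2 = 7957 + 20540 + 13210 + 6516 = 48223
—
[home_pts_count: home_pts > 122 OR quarter <= 1]
game_id=500: ✗
game_id=501: ✓ → 1
game_id=502: ✗
game_id=503: ✗
game_id=504: ✗
game_id=505: ✓ → 1
game_id=506: ✓ → 1
game_id=507: ✓ → 1
game_id=508: ✓ → 1
game_id=509: ✗
game_id=510: ✗
home_pts_count = COUNT(1, 1, 1, 1, 1) = 5

quarter_sum=44480, quarter_sum2=48223, home_pts_count=5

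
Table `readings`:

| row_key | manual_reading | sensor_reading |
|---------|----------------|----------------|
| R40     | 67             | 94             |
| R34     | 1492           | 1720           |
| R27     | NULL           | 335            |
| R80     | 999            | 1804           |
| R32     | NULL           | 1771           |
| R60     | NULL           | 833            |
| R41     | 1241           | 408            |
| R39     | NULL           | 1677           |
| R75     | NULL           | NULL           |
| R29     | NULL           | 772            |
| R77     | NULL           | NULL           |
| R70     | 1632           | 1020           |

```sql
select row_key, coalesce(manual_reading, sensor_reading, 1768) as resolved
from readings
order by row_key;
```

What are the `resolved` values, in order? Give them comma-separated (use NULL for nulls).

335, 772, 1771, 1492, 1677, 67, 1241, 833, 1632, 1768, 1768, 999

row_key=R27: manual_reading=NULL, sensor_reading=335 → 335
row_key=R29: manual_reading=NULL, sensor_reading=772 → 772
row_key=R32: manual_reading=NULL, sensor_reading=1771 → 1771
row_key=R34: manual_reading=1492 → 1492
row_key=R39: manual_reading=NULL, sensor_reading=1677 → 1677
row_key=R40: manual_reading=67 → 67
row_key=R41: manual_reading=1241 → 1241
row_key=R60: manual_reading=NULL, sensor_reading=833 → 833
row_key=R70: manual_reading=1632 → 1632
row_key=R75: manual_reading=NULL, sensor_reading=NULL, → literal 1768 → 1768
row_key=R77: manual_reading=NULL, sensor_reading=NULL, → literal 1768 → 1768
row_key=R80: manual_reading=999 → 999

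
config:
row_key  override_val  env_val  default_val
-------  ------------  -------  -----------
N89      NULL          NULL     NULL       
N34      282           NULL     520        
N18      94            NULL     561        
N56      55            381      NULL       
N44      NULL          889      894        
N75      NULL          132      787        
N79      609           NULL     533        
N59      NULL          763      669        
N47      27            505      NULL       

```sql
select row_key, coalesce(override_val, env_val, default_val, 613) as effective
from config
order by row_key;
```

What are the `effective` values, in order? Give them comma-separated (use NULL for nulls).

row_key=N18: override_val=94 → 94
row_key=N34: override_val=282 → 282
row_key=N44: override_val=NULL, env_val=889 → 889
row_key=N47: override_val=27 → 27
row_key=N56: override_val=55 → 55
row_key=N59: override_val=NULL, env_val=763 → 763
row_key=N75: override_val=NULL, env_val=132 → 132
row_key=N79: override_val=609 → 609
row_key=N89: override_val=NULL, env_val=NULL, default_val=NULL, → literal 613 → 613

94, 282, 889, 27, 55, 763, 132, 609, 613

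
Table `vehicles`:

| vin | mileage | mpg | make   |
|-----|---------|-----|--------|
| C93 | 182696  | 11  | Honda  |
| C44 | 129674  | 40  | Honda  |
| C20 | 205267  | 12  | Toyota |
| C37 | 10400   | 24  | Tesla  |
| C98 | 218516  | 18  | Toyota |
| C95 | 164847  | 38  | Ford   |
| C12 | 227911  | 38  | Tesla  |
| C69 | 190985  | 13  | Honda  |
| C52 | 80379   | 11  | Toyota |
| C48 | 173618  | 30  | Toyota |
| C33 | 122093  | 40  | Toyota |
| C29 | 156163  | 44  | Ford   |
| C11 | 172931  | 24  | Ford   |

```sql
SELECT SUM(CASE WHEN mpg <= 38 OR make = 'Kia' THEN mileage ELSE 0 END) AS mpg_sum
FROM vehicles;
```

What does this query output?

1627550

vin=C93: ✓ → 182696
vin=C44: ✗
vin=C20: ✓ → 205267
vin=C37: ✓ → 10400
vin=C98: ✓ → 218516
vin=C95: ✓ → 164847
vin=C12: ✓ → 227911
vin=C69: ✓ → 190985
vin=C52: ✓ → 80379
vin=C48: ✓ → 173618
vin=C33: ✗
vin=C29: ✗
vin=C11: ✓ → 172931
mpg_sum = 182696 + 205267 + 10400 + 218516 + 164847 + 227911 + 190985 + 80379 + 173618 + 172931 = 1627550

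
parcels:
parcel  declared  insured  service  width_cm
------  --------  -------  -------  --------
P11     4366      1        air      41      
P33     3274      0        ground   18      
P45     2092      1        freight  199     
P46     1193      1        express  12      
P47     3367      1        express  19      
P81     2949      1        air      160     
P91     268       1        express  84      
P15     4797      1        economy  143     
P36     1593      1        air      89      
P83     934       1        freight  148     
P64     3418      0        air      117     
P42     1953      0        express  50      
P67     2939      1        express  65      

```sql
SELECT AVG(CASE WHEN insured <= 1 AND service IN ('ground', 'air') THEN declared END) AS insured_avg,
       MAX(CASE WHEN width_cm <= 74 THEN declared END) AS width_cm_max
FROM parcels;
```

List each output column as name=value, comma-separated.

[insured_avg: insured <= 1 AND service IN ('ground', 'air')]
parcel=P11: ✓ → 4366
parcel=P33: ✓ → 3274
parcel=P45: ✗
parcel=P46: ✗
parcel=P47: ✗
parcel=P81: ✓ → 2949
parcel=P91: ✗
parcel=P15: ✗
parcel=P36: ✓ → 1593
parcel=P83: ✗
parcel=P64: ✓ → 3418
parcel=P42: ✗
parcel=P67: ✗
insured_avg = (4366 + 3274 + 2949 + 1593 + 3418) / 5 = 3120
—
[width_cm_max: width_cm <= 74]
parcel=P11: ✓ → 4366
parcel=P33: ✓ → 3274
parcel=P45: ✗
parcel=P46: ✓ → 1193
parcel=P47: ✓ → 3367
parcel=P81: ✗
parcel=P91: ✗
parcel=P15: ✗
parcel=P36: ✗
parcel=P83: ✗
parcel=P64: ✗
parcel=P42: ✓ → 1953
parcel=P67: ✓ → 2939
width_cm_max = MAX(4366, 3274, 1193, 3367, 1953, 2939) = 4366

insured_avg=3120, width_cm_max=4366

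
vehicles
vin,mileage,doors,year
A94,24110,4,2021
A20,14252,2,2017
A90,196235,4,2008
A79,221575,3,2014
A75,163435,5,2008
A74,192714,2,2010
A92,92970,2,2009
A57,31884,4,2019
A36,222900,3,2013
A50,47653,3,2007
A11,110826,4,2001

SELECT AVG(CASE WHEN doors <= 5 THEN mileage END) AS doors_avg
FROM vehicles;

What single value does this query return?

vin=A94: ✓ → 24110
vin=A20: ✓ → 14252
vin=A90: ✓ → 196235
vin=A79: ✓ → 221575
vin=A75: ✓ → 163435
vin=A74: ✓ → 192714
vin=A92: ✓ → 92970
vin=A57: ✓ → 31884
vin=A36: ✓ → 222900
vin=A50: ✓ → 47653
vin=A11: ✓ → 110826
doors_avg = (24110 + 14252 + 196235 + 221575 + 163435 + 192714 + 92970 + 31884 + 222900 + 47653 + 110826) / 11 = 119868.5454545455

119868.5454545455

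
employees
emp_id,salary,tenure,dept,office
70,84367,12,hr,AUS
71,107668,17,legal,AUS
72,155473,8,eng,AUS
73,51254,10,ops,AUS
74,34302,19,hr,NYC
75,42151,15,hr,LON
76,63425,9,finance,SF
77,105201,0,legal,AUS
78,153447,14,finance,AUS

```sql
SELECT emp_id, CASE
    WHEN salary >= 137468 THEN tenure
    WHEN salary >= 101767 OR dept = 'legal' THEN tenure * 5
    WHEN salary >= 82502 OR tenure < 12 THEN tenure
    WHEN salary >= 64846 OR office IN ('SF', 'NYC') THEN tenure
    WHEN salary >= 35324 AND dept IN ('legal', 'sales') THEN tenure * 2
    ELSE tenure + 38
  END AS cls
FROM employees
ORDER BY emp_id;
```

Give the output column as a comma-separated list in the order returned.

emp_id=70: salary >= 82502 OR tenure < 12 → 12
emp_id=71: salary >= 101767 OR dept = 'legal' → 85
emp_id=72: salary >= 137468 → 8
emp_id=73: salary >= 82502 OR tenure < 12 → 10
emp_id=74: salary >= 64846 OR office IN ('SF', 'NYC') → 19
emp_id=75: ELSE → 53
emp_id=76: salary >= 82502 OR tenure < 12 → 9
emp_id=77: salary >= 101767 OR dept = 'legal' → 0
emp_id=78: salary >= 137468 → 14

12, 85, 8, 10, 19, 53, 9, 0, 14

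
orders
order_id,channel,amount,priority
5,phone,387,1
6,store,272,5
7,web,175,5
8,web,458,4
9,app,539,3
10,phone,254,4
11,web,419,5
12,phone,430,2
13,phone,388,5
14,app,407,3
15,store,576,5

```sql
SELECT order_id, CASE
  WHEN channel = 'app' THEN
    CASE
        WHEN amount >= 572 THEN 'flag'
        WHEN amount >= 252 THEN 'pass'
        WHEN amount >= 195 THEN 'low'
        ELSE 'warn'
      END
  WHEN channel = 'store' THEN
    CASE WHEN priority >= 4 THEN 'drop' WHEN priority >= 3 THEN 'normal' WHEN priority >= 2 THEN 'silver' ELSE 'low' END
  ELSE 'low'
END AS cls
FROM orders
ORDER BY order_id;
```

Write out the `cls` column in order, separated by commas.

low, drop, low, low, pass, low, low, low, low, pass, drop

order_id=5: channel='phone' → outer ELSE → low
order_id=6: channel='store' → inner[priority >= 4] → drop
order_id=7: channel='web' → outer ELSE → low
order_id=8: channel='web' → outer ELSE → low
order_id=9: channel='app' → inner[amount >= 252] → pass
order_id=10: channel='phone' → outer ELSE → low
order_id=11: channel='web' → outer ELSE → low
order_id=12: channel='phone' → outer ELSE → low
order_id=13: channel='phone' → outer ELSE → low
order_id=14: channel='app' → inner[amount >= 252] → pass
order_id=15: channel='store' → inner[priority >= 4] → drop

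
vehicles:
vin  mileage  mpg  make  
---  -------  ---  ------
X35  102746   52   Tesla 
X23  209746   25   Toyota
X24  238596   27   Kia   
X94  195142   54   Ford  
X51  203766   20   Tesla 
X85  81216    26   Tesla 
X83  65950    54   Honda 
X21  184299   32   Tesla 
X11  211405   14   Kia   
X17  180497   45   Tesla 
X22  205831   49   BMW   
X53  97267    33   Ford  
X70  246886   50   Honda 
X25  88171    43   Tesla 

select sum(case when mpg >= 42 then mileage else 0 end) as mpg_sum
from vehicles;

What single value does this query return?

vin=X35: ✓ → 102746
vin=X23: ✗
vin=X24: ✗
vin=X94: ✓ → 195142
vin=X51: ✗
vin=X85: ✗
vin=X83: ✓ → 65950
vin=X21: ✗
vin=X11: ✗
vin=X17: ✓ → 180497
vin=X22: ✓ → 205831
vin=X53: ✗
vin=X70: ✓ → 246886
vin=X25: ✓ → 88171
mpg_sum = 102746 + 195142 + 65950 + 180497 + 205831 + 246886 + 88171 = 1085223

1085223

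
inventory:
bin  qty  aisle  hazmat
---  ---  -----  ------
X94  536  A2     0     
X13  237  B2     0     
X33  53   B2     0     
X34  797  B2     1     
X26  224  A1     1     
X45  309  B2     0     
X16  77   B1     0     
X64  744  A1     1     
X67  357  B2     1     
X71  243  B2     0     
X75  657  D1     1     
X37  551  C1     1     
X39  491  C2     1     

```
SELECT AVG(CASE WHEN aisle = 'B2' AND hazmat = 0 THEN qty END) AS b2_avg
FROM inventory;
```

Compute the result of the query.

210.5

bin=X94: ✗
bin=X13: ✓ → 237
bin=X33: ✓ → 53
bin=X34: ✗
bin=X26: ✗
bin=X45: ✓ → 309
bin=X16: ✗
bin=X64: ✗
bin=X67: ✗
bin=X71: ✓ → 243
bin=X75: ✗
bin=X37: ✗
bin=X39: ✗
b2_avg = (237 + 53 + 309 + 243) / 4 = 210.5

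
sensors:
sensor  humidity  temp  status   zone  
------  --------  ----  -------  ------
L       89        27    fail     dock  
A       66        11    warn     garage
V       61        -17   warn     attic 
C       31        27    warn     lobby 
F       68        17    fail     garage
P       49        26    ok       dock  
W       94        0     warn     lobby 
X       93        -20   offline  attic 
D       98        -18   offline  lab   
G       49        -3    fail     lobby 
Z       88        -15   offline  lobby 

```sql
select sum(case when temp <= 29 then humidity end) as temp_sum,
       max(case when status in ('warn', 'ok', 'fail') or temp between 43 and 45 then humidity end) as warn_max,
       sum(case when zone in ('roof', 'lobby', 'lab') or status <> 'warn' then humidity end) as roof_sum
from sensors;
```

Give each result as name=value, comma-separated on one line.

temp_sum=786, warn_max=94, roof_sum=659

[temp_sum: temp <= 29]
sensor=L: ✓ → 89
sensor=A: ✓ → 66
sensor=V: ✓ → 61
sensor=C: ✓ → 31
sensor=F: ✓ → 68
sensor=P: ✓ → 49
sensor=W: ✓ → 94
sensor=X: ✓ → 93
sensor=D: ✓ → 98
sensor=G: ✓ → 49
sensor=Z: ✓ → 88
temp_sum = 89 + 66 + 61 + 31 + 68 + 49 + 94 + 93 + 98 + 49 + 88 = 786
—
[warn_max: status in ('warn', 'ok', 'fail') or temp between 43 and 45]
sensor=L: ✓ → 89
sensor=A: ✓ → 66
sensor=V: ✓ → 61
sensor=C: ✓ → 31
sensor=F: ✓ → 68
sensor=P: ✓ → 49
sensor=W: ✓ → 94
sensor=X: ✗
sensor=D: ✗
sensor=G: ✓ → 49
sensor=Z: ✗
warn_max = MAX(89, 66, 61, 31, 68, 49, 94, 49) = 94
—
[roof_sum: zone in ('roof', 'lobby', 'lab') or status <> 'warn']
sensor=L: ✓ → 89
sensor=A: ✗
sensor=V: ✗
sensor=C: ✓ → 31
sensor=F: ✓ → 68
sensor=P: ✓ → 49
sensor=W: ✓ → 94
sensor=X: ✓ → 93
sensor=D: ✓ → 98
sensor=G: ✓ → 49
sensor=Z: ✓ → 88
roof_sum = 89 + 31 + 68 + 49 + 94 + 93 + 98 + 49 + 88 = 659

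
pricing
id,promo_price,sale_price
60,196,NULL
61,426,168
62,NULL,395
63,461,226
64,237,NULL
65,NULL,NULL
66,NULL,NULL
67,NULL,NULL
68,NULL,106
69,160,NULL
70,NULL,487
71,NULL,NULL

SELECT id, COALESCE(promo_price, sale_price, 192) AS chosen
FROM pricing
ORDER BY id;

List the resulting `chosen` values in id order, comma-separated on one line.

id=60: promo_price=196 → 196
id=61: promo_price=426 → 426
id=62: promo_price=NULL, sale_price=395 → 395
id=63: promo_price=461 → 461
id=64: promo_price=237 → 237
id=65: promo_price=NULL, sale_price=NULL, → literal 192 → 192
id=66: promo_price=NULL, sale_price=NULL, → literal 192 → 192
id=67: promo_price=NULL, sale_price=NULL, → literal 192 → 192
id=68: promo_price=NULL, sale_price=106 → 106
id=69: promo_price=160 → 160
id=70: promo_price=NULL, sale_price=487 → 487
id=71: promo_price=NULL, sale_price=NULL, → literal 192 → 192

196, 426, 395, 461, 237, 192, 192, 192, 106, 160, 487, 192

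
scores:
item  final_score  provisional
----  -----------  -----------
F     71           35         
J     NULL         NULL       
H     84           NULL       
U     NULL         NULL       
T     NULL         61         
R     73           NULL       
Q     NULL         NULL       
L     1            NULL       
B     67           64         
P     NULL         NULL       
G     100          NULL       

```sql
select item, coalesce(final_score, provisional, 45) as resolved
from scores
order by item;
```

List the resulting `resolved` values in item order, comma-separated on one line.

67, 71, 100, 84, 45, 1, 45, 45, 73, 61, 45

item=B: final_score=67 → 67
item=F: final_score=71 → 71
item=G: final_score=100 → 100
item=H: final_score=84 → 84
item=J: final_score=NULL, provisional=NULL, → literal 45 → 45
item=L: final_score=1 → 1
item=P: final_score=NULL, provisional=NULL, → literal 45 → 45
item=Q: final_score=NULL, provisional=NULL, → literal 45 → 45
item=R: final_score=73 → 73
item=T: final_score=NULL, provisional=61 → 61
item=U: final_score=NULL, provisional=NULL, → literal 45 → 45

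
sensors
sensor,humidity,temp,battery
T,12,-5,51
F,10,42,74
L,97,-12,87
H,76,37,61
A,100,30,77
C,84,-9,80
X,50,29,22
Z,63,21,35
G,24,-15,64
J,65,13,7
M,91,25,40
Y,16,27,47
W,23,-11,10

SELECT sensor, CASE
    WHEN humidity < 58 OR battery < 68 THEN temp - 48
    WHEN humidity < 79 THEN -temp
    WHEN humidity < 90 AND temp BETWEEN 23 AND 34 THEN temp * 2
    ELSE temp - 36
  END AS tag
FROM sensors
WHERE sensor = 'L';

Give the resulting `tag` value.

-48

sensor = L: humidity=97, temp=-12, battery=87.
humidity < 58 OR battery < 68 → false
humidity < 79 → false
humidity < 90 AND temp BETWEEN 23 AND 34 → false
No prior WHEN matched → ELSE → -48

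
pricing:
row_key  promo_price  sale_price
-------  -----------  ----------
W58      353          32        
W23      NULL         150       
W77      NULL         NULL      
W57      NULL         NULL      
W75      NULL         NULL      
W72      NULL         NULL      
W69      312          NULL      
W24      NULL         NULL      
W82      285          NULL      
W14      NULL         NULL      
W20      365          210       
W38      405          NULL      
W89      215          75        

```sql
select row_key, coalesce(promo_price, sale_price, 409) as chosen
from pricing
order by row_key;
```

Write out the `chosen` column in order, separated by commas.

409, 365, 150, 409, 405, 409, 353, 312, 409, 409, 409, 285, 215

row_key=W14: promo_price=NULL, sale_price=NULL, → literal 409 → 409
row_key=W20: promo_price=365 → 365
row_key=W23: promo_price=NULL, sale_price=150 → 150
row_key=W24: promo_price=NULL, sale_price=NULL, → literal 409 → 409
row_key=W38: promo_price=405 → 405
row_key=W57: promo_price=NULL, sale_price=NULL, → literal 409 → 409
row_key=W58: promo_price=353 → 353
row_key=W69: promo_price=312 → 312
row_key=W72: promo_price=NULL, sale_price=NULL, → literal 409 → 409
row_key=W75: promo_price=NULL, sale_price=NULL, → literal 409 → 409
row_key=W77: promo_price=NULL, sale_price=NULL, → literal 409 → 409
row_key=W82: promo_price=285 → 285
row_key=W89: promo_price=215 → 215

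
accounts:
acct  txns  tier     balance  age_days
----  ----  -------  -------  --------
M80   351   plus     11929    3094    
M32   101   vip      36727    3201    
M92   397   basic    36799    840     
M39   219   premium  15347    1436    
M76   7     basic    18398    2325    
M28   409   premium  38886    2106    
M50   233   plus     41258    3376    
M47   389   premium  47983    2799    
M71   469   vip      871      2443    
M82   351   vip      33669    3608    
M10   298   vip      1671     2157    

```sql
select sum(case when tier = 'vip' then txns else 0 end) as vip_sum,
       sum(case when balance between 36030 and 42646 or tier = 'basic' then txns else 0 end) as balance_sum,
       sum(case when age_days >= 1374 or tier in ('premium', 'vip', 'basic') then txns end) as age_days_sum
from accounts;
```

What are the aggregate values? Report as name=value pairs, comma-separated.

vip_sum=1219, balance_sum=1147, age_days_sum=3224

[vip_sum: tier = 'vip']
acct=M80: ✗
acct=M32: ✓ → 101
acct=M92: ✗
acct=M39: ✗
acct=M76: ✗
acct=M28: ✗
acct=M50: ✗
acct=M47: ✗
acct=M71: ✓ → 469
acct=M82: ✓ → 351
acct=M10: ✓ → 298
vip_sum = 101 + 469 + 351 + 298 = 1219
—
[balance_sum: balance between 36030 and 42646 or tier = 'basic']
acct=M80: ✗
acct=M32: ✓ → 101
acct=M92: ✓ → 397
acct=M39: ✗
acct=M76: ✓ → 7
acct=M28: ✓ → 409
acct=M50: ✓ → 233
acct=M47: ✗
acct=M71: ✗
acct=M82: ✗
acct=M10: ✗
balance_sum = 101 + 397 + 7 + 409 + 233 = 1147
—
[age_days_sum: age_days >= 1374 or tier in ('premium', 'vip', 'basic')]
acct=M80: ✓ → 351
acct=M32: ✓ → 101
acct=M92: ✓ → 397
acct=M39: ✓ → 219
acct=M76: ✓ → 7
acct=M28: ✓ → 409
acct=M50: ✓ → 233
acct=M47: ✓ → 389
acct=M71: ✓ → 469
acct=M82: ✓ → 351
acct=M10: ✓ → 298
age_days_sum = 351 + 101 + 397 + 219 + 7 + 409 + 233 + 389 + 469 + 351 + 298 = 3224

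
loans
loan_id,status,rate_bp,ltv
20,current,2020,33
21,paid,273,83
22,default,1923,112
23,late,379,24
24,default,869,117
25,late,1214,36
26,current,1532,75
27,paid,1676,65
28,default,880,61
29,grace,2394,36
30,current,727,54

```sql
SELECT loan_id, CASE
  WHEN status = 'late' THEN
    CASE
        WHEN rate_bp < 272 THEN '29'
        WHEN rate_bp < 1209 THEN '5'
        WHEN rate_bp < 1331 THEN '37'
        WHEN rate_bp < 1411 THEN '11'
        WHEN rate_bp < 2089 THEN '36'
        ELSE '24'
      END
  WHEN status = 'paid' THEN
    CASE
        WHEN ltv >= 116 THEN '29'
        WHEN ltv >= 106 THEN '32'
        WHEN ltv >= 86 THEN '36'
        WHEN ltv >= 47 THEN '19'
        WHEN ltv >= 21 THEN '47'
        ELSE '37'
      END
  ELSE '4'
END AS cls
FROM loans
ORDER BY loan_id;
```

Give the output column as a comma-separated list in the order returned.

loan_id=20: status='current' → outer ELSE → 4
loan_id=21: status='paid' → inner[ltv >= 47] → 19
loan_id=22: status='default' → outer ELSE → 4
loan_id=23: status='late' → inner[rate_bp < 1209] → 5
loan_id=24: status='default' → outer ELSE → 4
loan_id=25: status='late' → inner[rate_bp < 1331] → 37
loan_id=26: status='current' → outer ELSE → 4
loan_id=27: status='paid' → inner[ltv >= 47] → 19
loan_id=28: status='default' → outer ELSE → 4
loan_id=29: status='grace' → outer ELSE → 4
loan_id=30: status='current' → outer ELSE → 4

4, 19, 4, 5, 4, 37, 4, 19, 4, 4, 4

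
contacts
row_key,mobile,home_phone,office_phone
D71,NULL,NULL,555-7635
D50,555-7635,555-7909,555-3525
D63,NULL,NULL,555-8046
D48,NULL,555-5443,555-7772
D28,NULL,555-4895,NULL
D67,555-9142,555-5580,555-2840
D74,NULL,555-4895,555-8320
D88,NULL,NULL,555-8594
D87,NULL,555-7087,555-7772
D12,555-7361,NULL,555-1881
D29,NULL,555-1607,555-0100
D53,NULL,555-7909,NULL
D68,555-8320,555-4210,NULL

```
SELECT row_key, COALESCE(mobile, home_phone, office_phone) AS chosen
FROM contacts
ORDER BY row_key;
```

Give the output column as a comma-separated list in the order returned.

555-7361, 555-4895, 555-1607, 555-5443, 555-7635, 555-7909, 555-8046, 555-9142, 555-8320, 555-7635, 555-4895, 555-7087, 555-8594

row_key=D12: mobile=555-7361 → 555-7361
row_key=D28: mobile=NULL, home_phone=555-4895 → 555-4895
row_key=D29: mobile=NULL, home_phone=555-1607 → 555-1607
row_key=D48: mobile=NULL, home_phone=555-5443 → 555-5443
row_key=D50: mobile=555-7635 → 555-7635
row_key=D53: mobile=NULL, home_phone=555-7909 → 555-7909
row_key=D63: mobile=NULL, home_phone=NULL, office_phone=555-8046 → 555-8046
row_key=D67: mobile=555-9142 → 555-9142
row_key=D68: mobile=555-8320 → 555-8320
row_key=D71: mobile=NULL, home_phone=NULL, office_phone=555-7635 → 555-7635
row_key=D74: mobile=NULL, home_phone=555-4895 → 555-4895
row_key=D87: mobile=NULL, home_phone=555-7087 → 555-7087
row_key=D88: mobile=NULL, home_phone=NULL, office_phone=555-8594 → 555-8594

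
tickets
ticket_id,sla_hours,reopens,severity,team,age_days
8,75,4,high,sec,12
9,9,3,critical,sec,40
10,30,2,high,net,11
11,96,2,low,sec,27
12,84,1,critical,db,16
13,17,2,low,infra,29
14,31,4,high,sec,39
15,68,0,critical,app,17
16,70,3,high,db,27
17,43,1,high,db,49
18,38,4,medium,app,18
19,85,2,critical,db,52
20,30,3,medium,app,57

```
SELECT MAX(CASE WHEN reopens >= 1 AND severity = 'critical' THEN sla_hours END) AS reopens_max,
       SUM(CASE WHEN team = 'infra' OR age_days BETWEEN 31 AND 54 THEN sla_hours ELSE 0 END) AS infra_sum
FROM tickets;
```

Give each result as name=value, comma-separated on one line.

reopens_max=85, infra_sum=185

[reopens_max: reopens >= 1 AND severity = 'critical']
ticket_id=8: ✗
ticket_id=9: ✓ → 9
ticket_id=10: ✗
ticket_id=11: ✗
ticket_id=12: ✓ → 84
ticket_id=13: ✗
ticket_id=14: ✗
ticket_id=15: ✗
ticket_id=16: ✗
ticket_id=17: ✗
ticket_id=18: ✗
ticket_id=19: ✓ → 85
ticket_id=20: ✗
reopens_max = MAX(9, 84, 85) = 85
—
[infra_sum: team = 'infra' OR age_days BETWEEN 31 AND 54]
ticket_id=8: ✗
ticket_id=9: ✓ → 9
ticket_id=10: ✗
ticket_id=11: ✗
ticket_id=12: ✗
ticket_id=13: ✓ → 17
ticket_id=14: ✓ → 31
ticket_id=15: ✗
ticket_id=16: ✗
ticket_id=17: ✓ → 43
ticket_id=18: ✗
ticket_id=19: ✓ → 85
ticket_id=20: ✗
infra_sum = 9 + 17 + 31 + 43 + 85 = 185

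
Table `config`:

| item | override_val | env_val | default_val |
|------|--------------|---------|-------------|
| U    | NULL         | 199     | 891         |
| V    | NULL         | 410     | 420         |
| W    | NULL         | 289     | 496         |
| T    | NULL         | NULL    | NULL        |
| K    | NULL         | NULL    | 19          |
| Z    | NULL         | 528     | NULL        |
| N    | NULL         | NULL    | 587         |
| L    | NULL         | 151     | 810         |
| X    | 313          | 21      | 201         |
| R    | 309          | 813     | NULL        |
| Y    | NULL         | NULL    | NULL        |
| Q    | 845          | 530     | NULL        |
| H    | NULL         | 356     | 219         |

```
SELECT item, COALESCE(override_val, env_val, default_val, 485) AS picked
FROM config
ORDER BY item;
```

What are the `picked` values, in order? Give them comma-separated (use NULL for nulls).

356, 19, 151, 587, 845, 309, 485, 199, 410, 289, 313, 485, 528

item=H: override_val=NULL, env_val=356 → 356
item=K: override_val=NULL, env_val=NULL, default_val=19 → 19
item=L: override_val=NULL, env_val=151 → 151
item=N: override_val=NULL, env_val=NULL, default_val=587 → 587
item=Q: override_val=845 → 845
item=R: override_val=309 → 309
item=T: override_val=NULL, env_val=NULL, default_val=NULL, → literal 485 → 485
item=U: override_val=NULL, env_val=199 → 199
item=V: override_val=NULL, env_val=410 → 410
item=W: override_val=NULL, env_val=289 → 289
item=X: override_val=313 → 313
item=Y: override_val=NULL, env_val=NULL, default_val=NULL, → literal 485 → 485
item=Z: override_val=NULL, env_val=528 → 528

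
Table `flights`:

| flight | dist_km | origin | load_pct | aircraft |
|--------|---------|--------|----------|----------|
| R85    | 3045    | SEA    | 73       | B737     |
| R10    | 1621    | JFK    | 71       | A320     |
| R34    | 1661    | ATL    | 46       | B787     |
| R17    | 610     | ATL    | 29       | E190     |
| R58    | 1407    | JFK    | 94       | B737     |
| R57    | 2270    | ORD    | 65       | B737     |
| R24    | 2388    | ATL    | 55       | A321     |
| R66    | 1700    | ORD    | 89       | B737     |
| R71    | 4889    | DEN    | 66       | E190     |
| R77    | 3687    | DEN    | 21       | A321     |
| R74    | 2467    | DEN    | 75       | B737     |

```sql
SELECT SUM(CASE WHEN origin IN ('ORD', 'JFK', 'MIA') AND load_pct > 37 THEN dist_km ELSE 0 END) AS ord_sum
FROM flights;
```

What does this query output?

flight=R85: ✗
flight=R10: ✓ → 1621
flight=R34: ✗
flight=R17: ✗
flight=R58: ✓ → 1407
flight=R57: ✓ → 2270
flight=R24: ✗
flight=R66: ✓ → 1700
flight=R71: ✗
flight=R77: ✗
flight=R74: ✗
ord_sum = 1621 + 1407 + 2270 + 1700 = 6998

6998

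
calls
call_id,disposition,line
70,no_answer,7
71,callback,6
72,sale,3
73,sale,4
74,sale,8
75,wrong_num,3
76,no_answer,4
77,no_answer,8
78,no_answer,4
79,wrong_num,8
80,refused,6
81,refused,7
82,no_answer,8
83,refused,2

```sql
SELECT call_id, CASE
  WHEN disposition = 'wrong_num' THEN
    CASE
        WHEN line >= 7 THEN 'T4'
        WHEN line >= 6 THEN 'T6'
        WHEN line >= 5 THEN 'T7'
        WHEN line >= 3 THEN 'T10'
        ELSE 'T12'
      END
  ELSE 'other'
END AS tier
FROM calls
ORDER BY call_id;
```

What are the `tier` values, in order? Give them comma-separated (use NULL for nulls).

call_id=70: disposition='no_answer' → outer ELSE → other
call_id=71: disposition='callback' → outer ELSE → other
call_id=72: disposition='sale' → outer ELSE → other
call_id=73: disposition='sale' → outer ELSE → other
call_id=74: disposition='sale' → outer ELSE → other
call_id=75: disposition='wrong_num' → inner[line >= 3] → T10
call_id=76: disposition='no_answer' → outer ELSE → other
call_id=77: disposition='no_answer' → outer ELSE → other
call_id=78: disposition='no_answer' → outer ELSE → other
call_id=79: disposition='wrong_num' → inner[line >= 7] → T4
call_id=80: disposition='refused' → outer ELSE → other
call_id=81: disposition='refused' → outer ELSE → other
call_id=82: disposition='no_answer' → outer ELSE → other
call_id=83: disposition='refused' → outer ELSE → other

other, other, other, other, other, T10, other, other, other, T4, other, other, other, other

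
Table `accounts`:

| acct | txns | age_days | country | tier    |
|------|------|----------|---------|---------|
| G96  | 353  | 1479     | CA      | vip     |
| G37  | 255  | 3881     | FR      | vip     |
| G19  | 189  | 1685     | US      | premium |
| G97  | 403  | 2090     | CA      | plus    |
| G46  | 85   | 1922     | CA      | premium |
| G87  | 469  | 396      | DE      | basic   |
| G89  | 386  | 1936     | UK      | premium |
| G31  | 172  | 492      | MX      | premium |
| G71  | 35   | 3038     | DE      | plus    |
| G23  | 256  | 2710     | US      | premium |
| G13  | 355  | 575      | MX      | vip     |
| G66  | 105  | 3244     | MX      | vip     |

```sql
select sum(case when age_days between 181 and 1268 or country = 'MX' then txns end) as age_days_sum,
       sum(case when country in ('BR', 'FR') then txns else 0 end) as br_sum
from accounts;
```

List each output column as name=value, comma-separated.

[age_days_sum: age_days between 181 and 1268 or country = 'MX']
acct=G96: ✗
acct=G37: ✗
acct=G19: ✗
acct=G97: ✗
acct=G46: ✗
acct=G87: ✓ → 469
acct=G89: ✗
acct=G31: ✓ → 172
acct=G71: ✗
acct=G23: ✗
acct=G13: ✓ → 355
acct=G66: ✓ → 105
age_days_sum = 469 + 172 + 355 + 105 = 1101
—
[br_sum: country in ('BR', 'FR')]
acct=G96: ✗
acct=G37: ✓ → 255
acct=G19: ✗
acct=G97: ✗
acct=G46: ✗
acct=G87: ✗
acct=G89: ✗
acct=G31: ✗
acct=G71: ✗
acct=G23: ✗
acct=G13: ✗
acct=G66: ✗
br_sum = 255

age_days_sum=1101, br_sum=255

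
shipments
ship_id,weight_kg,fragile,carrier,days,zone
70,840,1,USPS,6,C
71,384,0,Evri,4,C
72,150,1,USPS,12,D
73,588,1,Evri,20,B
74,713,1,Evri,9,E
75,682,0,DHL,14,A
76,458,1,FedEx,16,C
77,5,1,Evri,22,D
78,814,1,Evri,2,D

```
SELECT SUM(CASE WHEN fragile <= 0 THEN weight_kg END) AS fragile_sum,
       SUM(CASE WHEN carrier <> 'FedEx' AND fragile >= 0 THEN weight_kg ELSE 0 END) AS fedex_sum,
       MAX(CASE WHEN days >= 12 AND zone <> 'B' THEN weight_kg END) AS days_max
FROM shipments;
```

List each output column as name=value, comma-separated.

[fragile_sum: fragile <= 0]
ship_id=70: ✗
ship_id=71: ✓ → 384
ship_id=72: ✗
ship_id=73: ✗
ship_id=74: ✗
ship_id=75: ✓ → 682
ship_id=76: ✗
ship_id=77: ✗
ship_id=78: ✗
fragile_sum = 384 + 682 = 1066
—
[fedex_sum: carrier <> 'FedEx' AND fragile >= 0]
ship_id=70: ✓ → 840
ship_id=71: ✓ → 384
ship_id=72: ✓ → 150
ship_id=73: ✓ → 588
ship_id=74: ✓ → 713
ship_id=75: ✓ → 682
ship_id=76: ✗
ship_id=77: ✓ → 5
ship_id=78: ✓ → 814
fedex_sum = 840 + 384 + 150 + 588 + 713 + 682 + 5 + 814 = 4176
—
[days_max: days >= 12 AND zone <> 'B']
ship_id=70: ✗
ship_id=71: ✗
ship_id=72: ✓ → 150
ship_id=73: ✗
ship_id=74: ✗
ship_id=75: ✓ → 682
ship_id=76: ✓ → 458
ship_id=77: ✓ → 5
ship_id=78: ✗
days_max = MAX(150, 682, 458, 5) = 682

fragile_sum=1066, fedex_sum=4176, days_max=682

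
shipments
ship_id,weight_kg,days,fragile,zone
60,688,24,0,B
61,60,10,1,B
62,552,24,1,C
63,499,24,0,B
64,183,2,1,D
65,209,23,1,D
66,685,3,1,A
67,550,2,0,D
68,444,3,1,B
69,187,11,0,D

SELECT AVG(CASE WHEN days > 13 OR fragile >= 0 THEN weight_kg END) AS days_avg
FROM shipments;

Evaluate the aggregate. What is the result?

ship_id=60: ✓ → 688
ship_id=61: ✓ → 60
ship_id=62: ✓ → 552
ship_id=63: ✓ → 499
ship_id=64: ✓ → 183
ship_id=65: ✓ → 209
ship_id=66: ✓ → 685
ship_id=67: ✓ → 550
ship_id=68: ✓ → 444
ship_id=69: ✓ → 187
days_avg = (688 + 60 + 552 + 499 + 183 + 209 + 685 + 550 + 444 + 187) / 10 = 405.7

405.7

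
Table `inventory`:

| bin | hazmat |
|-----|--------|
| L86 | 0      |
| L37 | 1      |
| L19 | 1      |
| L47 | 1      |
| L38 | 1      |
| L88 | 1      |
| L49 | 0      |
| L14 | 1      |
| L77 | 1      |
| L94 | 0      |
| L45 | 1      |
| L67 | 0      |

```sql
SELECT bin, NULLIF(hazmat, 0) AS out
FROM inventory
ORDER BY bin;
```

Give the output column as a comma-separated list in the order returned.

1, 1, 1, 1, 1, 1, NULL, NULL, 1, NULL, 1, NULL

bin=L14: hazmat=1 vs 0: differ → 1
bin=L19: hazmat=1 vs 0: differ → 1
bin=L37: hazmat=1 vs 0: differ → 1
bin=L38: hazmat=1 vs 0: differ → 1
bin=L45: hazmat=1 vs 0: differ → 1
bin=L47: hazmat=1 vs 0: differ → 1
bin=L49: hazmat=0 vs 0: equal → NULL
bin=L67: hazmat=0 vs 0: equal → NULL
bin=L77: hazmat=1 vs 0: differ → 1
bin=L86: hazmat=0 vs 0: equal → NULL
bin=L88: hazmat=1 vs 0: differ → 1
bin=L94: hazmat=0 vs 0: equal → NULL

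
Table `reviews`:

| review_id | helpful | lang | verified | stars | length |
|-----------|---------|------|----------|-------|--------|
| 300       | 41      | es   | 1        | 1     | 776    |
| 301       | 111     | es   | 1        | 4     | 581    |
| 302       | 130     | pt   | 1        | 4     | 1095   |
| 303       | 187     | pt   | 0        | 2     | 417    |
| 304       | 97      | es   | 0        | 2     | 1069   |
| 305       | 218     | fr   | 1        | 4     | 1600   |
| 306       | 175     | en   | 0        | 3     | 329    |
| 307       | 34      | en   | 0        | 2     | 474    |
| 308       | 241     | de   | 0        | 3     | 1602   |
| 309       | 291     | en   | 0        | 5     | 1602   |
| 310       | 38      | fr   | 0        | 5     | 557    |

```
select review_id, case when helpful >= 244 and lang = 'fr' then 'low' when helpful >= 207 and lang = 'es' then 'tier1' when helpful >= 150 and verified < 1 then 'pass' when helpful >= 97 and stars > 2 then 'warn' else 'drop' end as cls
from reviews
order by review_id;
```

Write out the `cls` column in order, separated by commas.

review_id=300: ELSE → drop
review_id=301: helpful >= 97 and stars > 2 → warn
review_id=302: helpful >= 97 and stars > 2 → warn
review_id=303: helpful >= 150 and verified < 1 → pass
review_id=304: ELSE → drop
review_id=305: helpful >= 97 and stars > 2 → warn
review_id=306: helpful >= 150 and verified < 1 → pass
review_id=307: ELSE → drop
review_id=308: helpful >= 150 and verified < 1 → pass
review_id=309: helpful >= 150 and verified < 1 → pass
review_id=310: ELSE → drop

drop, warn, warn, pass, drop, warn, pass, drop, pass, pass, drop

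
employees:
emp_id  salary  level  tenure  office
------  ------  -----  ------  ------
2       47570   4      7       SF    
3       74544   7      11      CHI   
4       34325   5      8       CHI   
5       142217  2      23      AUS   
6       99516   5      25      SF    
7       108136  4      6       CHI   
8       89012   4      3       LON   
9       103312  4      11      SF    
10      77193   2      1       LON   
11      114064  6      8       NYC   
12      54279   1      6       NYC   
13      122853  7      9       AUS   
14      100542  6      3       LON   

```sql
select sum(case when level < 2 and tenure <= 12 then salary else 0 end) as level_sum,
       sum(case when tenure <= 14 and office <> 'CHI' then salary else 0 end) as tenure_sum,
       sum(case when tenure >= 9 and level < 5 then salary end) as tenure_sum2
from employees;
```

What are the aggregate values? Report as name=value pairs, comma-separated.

[level_sum: level < 2 and tenure <= 12]
emp_id=2: ✗
emp_id=3: ✗
emp_id=4: ✗
emp_id=5: ✗
emp_id=6: ✗
emp_id=7: ✗
emp_id=8: ✗
emp_id=9: ✗
emp_id=10: ✗
emp_id=11: ✗
emp_id=12: ✓ → 54279
emp_id=13: ✗
emp_id=14: ✗
level_sum = 54279
—
[tenure_sum: tenure <= 14 and office <> 'CHI']
emp_id=2: ✓ → 47570
emp_id=3: ✗
emp_id=4: ✗
emp_id=5: ✗
emp_id=6: ✗
emp_id=7: ✗
emp_id=8: ✓ → 89012
emp_id=9: ✓ → 103312
emp_id=10: ✓ → 77193
emp_id=11: ✓ → 114064
emp_id=12: ✓ → 54279
emp_id=13: ✓ → 122853
emp_id=14: ✓ → 100542
tenure_sum = 47570 + 89012 + 103312 + 77193 + 114064 + 54279 + 122853 + 100542 = 708825
—
[tenure_sum2: tenure >= 9 and level < 5]
emp_id=2: ✗
emp_id=3: ✗
emp_id=4: ✗
emp_id=5: ✓ → 142217
emp_id=6: ✗
emp_id=7: ✗
emp_id=8: ✗
emp_id=9: ✓ → 103312
emp_id=10: ✗
emp_id=11: ✗
emp_id=12: ✗
emp_id=13: ✗
emp_id=14: ✗
tenure_sum2 = 142217 + 103312 = 245529

level_sum=54279, tenure_sum=708825, tenure_sum2=245529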